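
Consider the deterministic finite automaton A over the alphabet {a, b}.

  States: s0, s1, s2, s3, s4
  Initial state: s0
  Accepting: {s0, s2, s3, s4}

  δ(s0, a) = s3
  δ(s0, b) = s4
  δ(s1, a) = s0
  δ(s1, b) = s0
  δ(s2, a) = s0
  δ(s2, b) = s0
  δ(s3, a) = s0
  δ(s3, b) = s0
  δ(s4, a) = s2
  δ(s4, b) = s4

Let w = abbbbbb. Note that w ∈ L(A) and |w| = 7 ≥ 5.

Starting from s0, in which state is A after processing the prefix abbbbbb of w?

s4

State sequence: s0 -a-> s3 -b-> s0 -b-> s4 -b-> s4 -b-> s4 -b-> s4 -b-> s4

After reading 7 characters, A is in state s4.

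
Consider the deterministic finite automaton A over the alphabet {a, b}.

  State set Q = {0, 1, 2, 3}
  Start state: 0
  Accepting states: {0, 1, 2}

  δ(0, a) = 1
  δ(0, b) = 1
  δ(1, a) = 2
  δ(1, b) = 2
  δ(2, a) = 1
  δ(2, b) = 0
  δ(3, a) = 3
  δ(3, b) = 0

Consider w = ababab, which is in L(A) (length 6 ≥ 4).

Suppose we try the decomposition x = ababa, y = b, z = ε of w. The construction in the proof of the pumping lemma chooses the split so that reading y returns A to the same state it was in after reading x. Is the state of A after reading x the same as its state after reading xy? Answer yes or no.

State sequence: 0 -a-> 1 -b-> 2 -a-> 1 -b-> 2 -a-> 1 -b-> 2

After x (step 5): 1. After xy (step 6): 2.
They differ (1 ≠ 2), so y is not a cycle from the state after x; this split is not the one the pumping-lemma construction produces, and pumping y need not keep the string in L(A).

no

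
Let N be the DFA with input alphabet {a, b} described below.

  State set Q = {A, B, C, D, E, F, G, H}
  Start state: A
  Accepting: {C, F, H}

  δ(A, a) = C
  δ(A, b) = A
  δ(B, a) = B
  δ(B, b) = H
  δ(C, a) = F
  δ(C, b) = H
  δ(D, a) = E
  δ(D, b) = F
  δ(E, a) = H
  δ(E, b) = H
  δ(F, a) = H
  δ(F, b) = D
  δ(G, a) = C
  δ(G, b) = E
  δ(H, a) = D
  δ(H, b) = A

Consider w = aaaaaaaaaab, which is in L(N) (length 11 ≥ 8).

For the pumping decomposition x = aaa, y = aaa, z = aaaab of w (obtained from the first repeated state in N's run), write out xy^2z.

aaaaaaaaaaaaab

xy^2z = aaa·aaa·aaa·aaaab = aaaaaaaaaaaaab.
Reading y = aaa takes N from H back to H, so after x·y·y the machine is still in H, and z then leads to the accepting state F. Hence aaaaaaaaaaaaab ∈ L(N).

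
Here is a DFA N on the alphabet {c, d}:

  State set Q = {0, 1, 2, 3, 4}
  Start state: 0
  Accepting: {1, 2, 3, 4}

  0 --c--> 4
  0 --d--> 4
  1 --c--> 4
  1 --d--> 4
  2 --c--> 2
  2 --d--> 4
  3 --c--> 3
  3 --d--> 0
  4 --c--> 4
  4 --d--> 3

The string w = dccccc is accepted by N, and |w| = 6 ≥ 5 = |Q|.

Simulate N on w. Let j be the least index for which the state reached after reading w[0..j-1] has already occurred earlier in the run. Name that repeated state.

4

Run of N on w = d c c c c c:
  step 0: 0  (start)
  step 1: 4  (read d: 0→4)
  step 2: 4  (read c: 4→4)   ← first repeat (4 seen earlier)
  step 3: 4  (read c: 4→4)
  step 4: 4  (read c: 4→4)
  step 5: 4  (read c: 4→4)
  step 6: 4  (read c: 4→4)

The earliest repeat is at step j = 2: N is in 4, which it already visited at step i = 1.
Since N has 5 states, any run of length ≥ 5 visits 5+1 states, so by pigeonhole some state repeats within the first 5 steps — that repeat gives the pumpable loop.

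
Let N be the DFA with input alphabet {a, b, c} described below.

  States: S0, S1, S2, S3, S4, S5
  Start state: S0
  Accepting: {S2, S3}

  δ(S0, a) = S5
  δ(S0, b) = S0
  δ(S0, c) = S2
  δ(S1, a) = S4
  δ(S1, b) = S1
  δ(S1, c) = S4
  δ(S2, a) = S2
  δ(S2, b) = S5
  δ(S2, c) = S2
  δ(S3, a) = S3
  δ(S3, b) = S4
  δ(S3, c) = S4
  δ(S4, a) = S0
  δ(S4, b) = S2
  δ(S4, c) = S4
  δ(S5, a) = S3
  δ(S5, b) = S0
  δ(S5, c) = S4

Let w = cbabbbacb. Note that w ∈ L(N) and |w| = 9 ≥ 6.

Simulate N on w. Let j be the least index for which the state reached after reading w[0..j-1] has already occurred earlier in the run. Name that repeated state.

State sequence: S0 -c-> S2 -b-> S5 -a-> S3 -b-> S4 -b-> S2 -b-> S5 -a-> S3 -c-> S4 -b-> S2
First repeat at step 5: S2 was already visited.

The earliest repeat is at step j = 5: N is in S2, which it already visited at step i = 1.

S2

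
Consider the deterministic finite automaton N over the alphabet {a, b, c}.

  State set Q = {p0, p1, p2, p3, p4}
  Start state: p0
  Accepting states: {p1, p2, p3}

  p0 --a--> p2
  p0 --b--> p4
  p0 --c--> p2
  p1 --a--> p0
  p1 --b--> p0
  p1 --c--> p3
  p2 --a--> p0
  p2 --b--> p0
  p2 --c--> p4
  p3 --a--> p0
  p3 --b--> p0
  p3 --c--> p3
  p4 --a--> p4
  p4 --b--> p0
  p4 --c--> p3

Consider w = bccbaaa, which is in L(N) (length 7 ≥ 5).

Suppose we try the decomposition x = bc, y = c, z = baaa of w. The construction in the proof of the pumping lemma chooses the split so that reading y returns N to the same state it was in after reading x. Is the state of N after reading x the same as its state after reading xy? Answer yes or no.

yes

Run of N on the first 3 characters of w = b c c:
  step 0: p0  (start)
  step 1: p4  (read b: p0→p4)
  step 2: p3  (read c: p4→p3)
  step 3: p3  (read c: p3→p3)

After x (step 2): p3. After xy (step 3): p3.
They match, so y = c drives N around a cycle from p3 back to itself; pumping y any number of times keeps N in p3 before reading z, and xyⁱz ∈ L(N) for every i ≥ 0.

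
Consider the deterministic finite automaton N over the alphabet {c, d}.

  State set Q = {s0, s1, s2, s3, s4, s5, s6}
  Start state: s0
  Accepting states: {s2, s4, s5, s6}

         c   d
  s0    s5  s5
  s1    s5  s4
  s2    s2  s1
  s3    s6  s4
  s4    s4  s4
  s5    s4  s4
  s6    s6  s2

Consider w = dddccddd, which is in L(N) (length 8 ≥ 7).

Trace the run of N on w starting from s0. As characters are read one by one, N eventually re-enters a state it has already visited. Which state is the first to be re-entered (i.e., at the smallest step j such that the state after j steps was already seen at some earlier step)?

State sequence: s0 -d-> s5 -d-> s4 -d-> s4 -c-> s4 -c-> s4 -d-> s4 -d-> s4 -d-> s4
First repeat at step 3: s4 was already visited.

The earliest repeat is at step j = 3: N is in s4, which it already visited at step i = 2.
With |Q| = 7, pigeonhole forces a state repeat no later than step 7; the substring read between the first and second visits to that state can be pumped.

s4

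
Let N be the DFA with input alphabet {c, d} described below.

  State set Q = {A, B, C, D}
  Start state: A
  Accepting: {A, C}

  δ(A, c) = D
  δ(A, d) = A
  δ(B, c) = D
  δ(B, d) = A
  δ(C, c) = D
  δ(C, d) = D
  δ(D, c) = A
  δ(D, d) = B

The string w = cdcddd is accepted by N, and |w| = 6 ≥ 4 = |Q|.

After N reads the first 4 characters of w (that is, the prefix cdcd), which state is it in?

Run of N on the first 4 characters of w = c d c d:
  step 0: A  (start)
  step 1: D  (read c: A→D)
  step 2: B  (read d: D→B)
  step 3: D  (read c: B→D)
  step 4: B  (read d: D→B)

After reading 4 characters, N is in state B.
(This kind of state-tracing is the core of the pumping-lemma construction: with 4 states, pigeonhole forces a repeat within the first 4 steps.)

B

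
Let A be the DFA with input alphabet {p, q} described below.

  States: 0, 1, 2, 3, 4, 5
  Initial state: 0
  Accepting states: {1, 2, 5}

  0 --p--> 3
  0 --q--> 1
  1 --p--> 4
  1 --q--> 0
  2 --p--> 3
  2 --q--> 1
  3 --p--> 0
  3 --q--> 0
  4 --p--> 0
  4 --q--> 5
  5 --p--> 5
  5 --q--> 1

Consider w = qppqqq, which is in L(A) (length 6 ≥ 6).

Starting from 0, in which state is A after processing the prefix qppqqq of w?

1

Run of A on the first 6 characters of w = q p p q q q:
  step 0: 0  (start)
  step 1: 1  (read q: 0→1)
  step 2: 4  (read p: 1→4)
  step 3: 0  (read p: 4→0)
  step 4: 1  (read q: 0→1)
  step 5: 0  (read q: 1→0)
  step 6: 1  (read q: 0→1)

After reading 6 characters, A is in state 1.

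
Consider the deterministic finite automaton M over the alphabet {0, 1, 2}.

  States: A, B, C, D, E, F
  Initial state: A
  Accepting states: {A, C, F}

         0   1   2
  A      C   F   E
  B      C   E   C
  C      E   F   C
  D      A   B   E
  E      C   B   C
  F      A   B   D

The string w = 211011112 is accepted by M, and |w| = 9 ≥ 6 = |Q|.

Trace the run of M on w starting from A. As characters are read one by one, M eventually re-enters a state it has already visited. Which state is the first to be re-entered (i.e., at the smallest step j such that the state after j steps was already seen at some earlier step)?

State sequence: A -2-> E -1-> B -1-> E -0-> C -1-> F -1-> B -1-> E -1-> B -2-> C
First repeat at step 3: E was already visited.

The earliest repeat is at step j = 3: M is in E, which it already visited at step i = 1.
Since M has 6 states, any run of length ≥ 6 visits 6+1 states, so by pigeonhole some state repeats within the first 6 steps — that repeat gives the pumpable loop.

E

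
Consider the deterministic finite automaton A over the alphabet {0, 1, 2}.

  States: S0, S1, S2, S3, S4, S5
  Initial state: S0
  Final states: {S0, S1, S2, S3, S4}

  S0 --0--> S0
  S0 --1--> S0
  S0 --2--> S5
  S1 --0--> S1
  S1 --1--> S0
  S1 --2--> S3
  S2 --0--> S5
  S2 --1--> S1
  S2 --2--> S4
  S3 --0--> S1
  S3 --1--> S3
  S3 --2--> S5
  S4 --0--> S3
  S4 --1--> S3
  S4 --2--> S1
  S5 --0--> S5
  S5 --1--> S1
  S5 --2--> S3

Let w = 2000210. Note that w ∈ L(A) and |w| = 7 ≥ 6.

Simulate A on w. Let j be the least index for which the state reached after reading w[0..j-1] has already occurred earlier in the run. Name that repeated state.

S5

State sequence: S0 -2-> S5 -0-> S5 -0-> S5 -0-> S5 -2-> S3 -1-> S3 -0-> S1
First repeat at step 2: S5 was already visited.

The earliest repeat is at step j = 2: A is in S5, which it already visited at step i = 1.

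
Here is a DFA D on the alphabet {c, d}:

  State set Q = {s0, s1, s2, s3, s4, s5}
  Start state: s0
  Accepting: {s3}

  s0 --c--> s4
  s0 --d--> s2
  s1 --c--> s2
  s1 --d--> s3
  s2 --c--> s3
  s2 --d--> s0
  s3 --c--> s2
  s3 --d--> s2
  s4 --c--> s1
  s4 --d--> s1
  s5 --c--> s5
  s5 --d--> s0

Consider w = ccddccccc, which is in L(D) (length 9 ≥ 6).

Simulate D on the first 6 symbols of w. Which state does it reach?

Run of D on the first 6 characters of w = c c d d c c:
  step 0: s0  (start)
  step 1: s4  (read c: s0→s4)
  step 2: s1  (read c: s4→s1)
  step 3: s3  (read d: s1→s3)
  step 4: s2  (read d: s3→s2)
  step 5: s3  (read c: s2→s3)
  step 6: s2  (read c: s3→s2)

After reading 6 characters, D is in state s2.

s2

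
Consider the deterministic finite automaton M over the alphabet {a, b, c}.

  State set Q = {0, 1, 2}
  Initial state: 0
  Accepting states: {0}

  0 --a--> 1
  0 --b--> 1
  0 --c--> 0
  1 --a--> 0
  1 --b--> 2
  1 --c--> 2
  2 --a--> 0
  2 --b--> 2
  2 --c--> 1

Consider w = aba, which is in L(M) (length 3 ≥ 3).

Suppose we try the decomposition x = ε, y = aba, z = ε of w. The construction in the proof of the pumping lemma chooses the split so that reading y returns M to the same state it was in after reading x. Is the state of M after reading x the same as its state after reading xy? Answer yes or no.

State sequence: 0 -a-> 1 -b-> 2 -a-> 0

After x (step 0): 0. After xy (step 3): 0.
They match, so y = aba drives M around a cycle from 0 back to itself; pumping y any number of times keeps M in 0 before reading z, and xyⁱz ∈ L(M) for every i ≥ 0.

yes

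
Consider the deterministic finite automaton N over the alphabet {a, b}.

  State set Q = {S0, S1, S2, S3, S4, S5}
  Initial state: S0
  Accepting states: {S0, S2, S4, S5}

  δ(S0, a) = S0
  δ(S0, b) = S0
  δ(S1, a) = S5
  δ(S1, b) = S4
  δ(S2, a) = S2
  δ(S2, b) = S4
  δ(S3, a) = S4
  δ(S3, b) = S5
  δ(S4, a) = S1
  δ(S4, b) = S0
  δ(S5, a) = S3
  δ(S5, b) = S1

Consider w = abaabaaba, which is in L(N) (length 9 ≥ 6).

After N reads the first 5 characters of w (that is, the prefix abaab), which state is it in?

S0

Run of N on the first 5 characters of w = a b a a b:
  step 0: S0  (start)
  step 1: S0  (read a: S0→S0)
  step 2: S0  (read b: S0→S0)
  step 3: S0  (read a: S0→S0)
  step 4: S0  (read a: S0→S0)
  step 5: S0  (read b: S0→S0)

After reading 5 characters, N is in state S0.
(This kind of state-tracing is the core of the pumping-lemma construction: with 6 states, pigeonhole forces a repeat within the first 6 steps.)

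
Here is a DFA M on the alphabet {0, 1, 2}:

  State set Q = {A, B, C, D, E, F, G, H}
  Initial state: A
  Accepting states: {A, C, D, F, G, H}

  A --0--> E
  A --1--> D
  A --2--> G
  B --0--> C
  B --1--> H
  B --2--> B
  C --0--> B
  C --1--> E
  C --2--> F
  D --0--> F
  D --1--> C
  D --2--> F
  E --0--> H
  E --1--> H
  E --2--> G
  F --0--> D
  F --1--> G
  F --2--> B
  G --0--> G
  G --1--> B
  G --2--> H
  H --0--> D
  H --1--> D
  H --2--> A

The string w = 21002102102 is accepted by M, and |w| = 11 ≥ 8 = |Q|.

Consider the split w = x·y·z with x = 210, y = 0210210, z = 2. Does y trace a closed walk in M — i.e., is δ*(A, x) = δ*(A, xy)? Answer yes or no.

State sequence: A -2-> G -1-> B -0-> C -0-> B -2-> B -1-> H -0-> D -2-> F -1-> G -0-> G

After x (step 3): C. After xy (step 10): G.
They differ (C ≠ G), so y is not a cycle from the state after x; this split is not the one the pumping-lemma construction produces, and pumping y need not keep the string in L(M).

no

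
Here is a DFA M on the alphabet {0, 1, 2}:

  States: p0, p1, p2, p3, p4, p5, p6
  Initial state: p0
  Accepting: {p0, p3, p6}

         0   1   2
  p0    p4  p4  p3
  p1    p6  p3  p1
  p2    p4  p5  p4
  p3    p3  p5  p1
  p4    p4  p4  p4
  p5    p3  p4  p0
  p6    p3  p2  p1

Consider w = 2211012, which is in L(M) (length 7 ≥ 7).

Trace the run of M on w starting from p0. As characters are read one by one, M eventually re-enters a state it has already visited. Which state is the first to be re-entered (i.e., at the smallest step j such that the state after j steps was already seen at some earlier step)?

p3

State sequence: p0 -2-> p3 -2-> p1 -1-> p3 -1-> p5 -0-> p3 -1-> p5 -2-> p0
First repeat at step 3: p3 was already visited.

The earliest repeat is at step j = 3: M is in p3, which it already visited at step i = 1.
Pumping length from the standard proof: p = 7 (the number of states). The repeated state found above gives |xy| = j ≤ 7 and |y| = j − i ≥ 1.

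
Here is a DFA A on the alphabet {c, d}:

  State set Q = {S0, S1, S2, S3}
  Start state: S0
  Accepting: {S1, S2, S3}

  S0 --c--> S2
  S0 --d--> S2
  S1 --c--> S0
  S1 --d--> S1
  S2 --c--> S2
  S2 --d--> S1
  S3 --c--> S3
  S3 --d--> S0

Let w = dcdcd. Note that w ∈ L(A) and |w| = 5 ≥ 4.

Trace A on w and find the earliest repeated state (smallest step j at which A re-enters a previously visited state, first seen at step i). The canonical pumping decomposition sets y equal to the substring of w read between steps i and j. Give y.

State sequence: S0 -d-> S2 -c-> S2 -d-> S1 -c-> S0 -d-> S2
First repeat at step 2: S2 was already visited.

So i = 1, j = 2, giving x = w[0:1] = d, y = w[1:2] = c, z = w[2:5] = dcd.
Check: |xy| = 2 ≤ 4 and |y| = 1 ≥ 1. Reading y takes A from S2 back to S2, so every xyⁱz is accepted.
Pumping length from the standard proof: p = 4 (the number of states). The repeated state found above gives |xy| = j ≤ 4 and |y| = j − i ≥ 1.

c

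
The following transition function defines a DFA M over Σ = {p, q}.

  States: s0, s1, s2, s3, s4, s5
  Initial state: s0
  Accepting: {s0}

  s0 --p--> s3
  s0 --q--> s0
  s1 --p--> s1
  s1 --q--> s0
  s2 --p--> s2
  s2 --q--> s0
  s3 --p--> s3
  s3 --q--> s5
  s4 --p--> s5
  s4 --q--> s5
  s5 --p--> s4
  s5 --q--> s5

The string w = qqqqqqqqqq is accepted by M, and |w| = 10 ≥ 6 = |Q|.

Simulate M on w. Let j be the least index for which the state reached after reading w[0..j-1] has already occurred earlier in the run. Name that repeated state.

State sequence: s0 -q-> s0 -q-> s0 -q-> s0 -q-> s0 -q-> s0 -q-> s0 -q-> s0 -q-> s0 -q-> s0 -q-> s0
First repeat at step 1: s0 was already visited.

The earliest repeat is at step j = 1: M is in s0, which it already visited at step i = 0.
Since M has 6 states, any run of length ≥ 6 visits 6+1 states, so by pigeonhole some state repeats within the first 6 steps — that repeat gives the pumpable loop.

s0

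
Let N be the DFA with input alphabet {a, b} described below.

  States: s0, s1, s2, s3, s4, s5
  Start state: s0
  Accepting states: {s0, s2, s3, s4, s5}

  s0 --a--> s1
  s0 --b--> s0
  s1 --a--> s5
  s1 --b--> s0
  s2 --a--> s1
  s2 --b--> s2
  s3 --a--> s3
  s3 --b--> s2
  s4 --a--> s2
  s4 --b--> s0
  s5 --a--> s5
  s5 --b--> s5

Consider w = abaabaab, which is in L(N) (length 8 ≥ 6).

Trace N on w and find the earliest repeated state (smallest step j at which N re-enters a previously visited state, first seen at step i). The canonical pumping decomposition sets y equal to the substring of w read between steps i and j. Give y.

Run of N on w = a b a a b a a b:
  step 0: s0  (start)
  step 1: s1  (read a: s0→s1)
  step 2: s0  (read b: s1→s0)   ← first repeat (s0 seen earlier)
  step 3: s1  (read a: s0→s1)
  step 4: s5  (read a: s1→s5)
  step 5: s5  (read b: s5→s5)
  step 6: s5  (read a: s5→s5)
  step 7: s5  (read a: s5→s5)
  step 8: s5  (read b: s5→s5)

So i = 0, j = 2, giving x = w[0:0] = ε, y = w[0:2] = ab, z = w[2:8] = aabaab.
Check: |xy| = 2 ≤ 6 and |y| = 2 ≥ 1. Reading y takes N from s0 back to s0, so every xyⁱz is accepted.

ab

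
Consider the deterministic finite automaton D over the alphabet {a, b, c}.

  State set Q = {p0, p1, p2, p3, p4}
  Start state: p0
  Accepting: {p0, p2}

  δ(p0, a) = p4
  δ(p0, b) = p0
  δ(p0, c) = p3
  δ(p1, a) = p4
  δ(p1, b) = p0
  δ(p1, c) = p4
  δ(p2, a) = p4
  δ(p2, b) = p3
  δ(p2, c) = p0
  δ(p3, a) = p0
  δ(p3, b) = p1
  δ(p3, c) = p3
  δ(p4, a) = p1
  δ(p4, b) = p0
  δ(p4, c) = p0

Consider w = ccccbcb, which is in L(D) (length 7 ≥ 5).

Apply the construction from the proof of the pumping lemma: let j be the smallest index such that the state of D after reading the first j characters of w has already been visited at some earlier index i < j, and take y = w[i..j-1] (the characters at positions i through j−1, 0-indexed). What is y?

c

State sequence: p0 -c-> p3 -c-> p3 -c-> p3 -c-> p3 -b-> p1 -c-> p4 -b-> p0
First repeat at step 2: p3 was already visited.

So i = 1, j = 2, giving x = w[0:1] = c, y = w[1:2] = c, z = w[2:7] = ccbcb.
Check: |xy| = 2 ≤ 5 and |y| = 1 ≥ 1. Reading y takes D from p3 back to p3, so every xyⁱz is accepted.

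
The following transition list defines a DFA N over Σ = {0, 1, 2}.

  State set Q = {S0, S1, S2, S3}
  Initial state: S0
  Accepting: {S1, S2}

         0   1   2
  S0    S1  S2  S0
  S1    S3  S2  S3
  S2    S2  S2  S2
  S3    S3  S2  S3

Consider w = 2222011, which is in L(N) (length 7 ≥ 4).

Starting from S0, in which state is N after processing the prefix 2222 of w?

State sequence: S0 -2-> S0 -2-> S0 -2-> S0 -2-> S0

After reading 4 characters, N is in state S0.

S0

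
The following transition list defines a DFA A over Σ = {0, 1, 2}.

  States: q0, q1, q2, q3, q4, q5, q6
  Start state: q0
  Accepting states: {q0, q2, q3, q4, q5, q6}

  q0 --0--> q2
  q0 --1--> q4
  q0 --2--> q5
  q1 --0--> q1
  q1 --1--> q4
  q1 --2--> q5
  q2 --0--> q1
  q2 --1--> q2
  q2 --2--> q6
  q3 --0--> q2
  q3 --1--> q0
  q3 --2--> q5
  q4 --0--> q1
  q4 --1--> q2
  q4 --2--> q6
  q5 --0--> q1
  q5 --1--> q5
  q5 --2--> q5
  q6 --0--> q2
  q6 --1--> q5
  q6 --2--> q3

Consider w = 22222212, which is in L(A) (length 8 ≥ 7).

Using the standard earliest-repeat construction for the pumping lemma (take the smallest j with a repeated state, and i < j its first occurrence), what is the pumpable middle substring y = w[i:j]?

2

State sequence: q0 -2-> q5 -2-> q5 -2-> q5 -2-> q5 -2-> q5 -2-> q5 -1-> q5 -2-> q5
First repeat at step 2: q5 was already visited.

So i = 1, j = 2, giving x = w[0:1] = 2, y = w[1:2] = 2, z = w[2:8] = 222212.
Check: |xy| = 2 ≤ 7 and |y| = 1 ≥ 1. Reading y takes A from q5 back to q5, so every xyⁱz is accepted.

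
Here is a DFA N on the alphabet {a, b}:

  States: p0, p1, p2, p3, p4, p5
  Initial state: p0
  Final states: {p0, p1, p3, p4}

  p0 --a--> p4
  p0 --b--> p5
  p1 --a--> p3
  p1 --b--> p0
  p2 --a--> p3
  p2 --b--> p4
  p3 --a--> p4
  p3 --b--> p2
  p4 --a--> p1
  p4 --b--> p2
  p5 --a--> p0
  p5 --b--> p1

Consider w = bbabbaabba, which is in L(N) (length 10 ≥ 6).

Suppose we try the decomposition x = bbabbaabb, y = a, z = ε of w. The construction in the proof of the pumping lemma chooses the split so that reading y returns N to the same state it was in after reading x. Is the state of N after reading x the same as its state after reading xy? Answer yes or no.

no

State sequence: p0 -b-> p5 -b-> p1 -a-> p3 -b-> p2 -b-> p4 -a-> p1 -a-> p3 -b-> p2 -b-> p4 -a-> p1

After x (step 9): p4. After xy (step 10): p1.
They differ (p4 ≠ p1), so y is not a cycle from the state after x; this split is not the one the pumping-lemma construction produces, and pumping y need not keep the string in L(N).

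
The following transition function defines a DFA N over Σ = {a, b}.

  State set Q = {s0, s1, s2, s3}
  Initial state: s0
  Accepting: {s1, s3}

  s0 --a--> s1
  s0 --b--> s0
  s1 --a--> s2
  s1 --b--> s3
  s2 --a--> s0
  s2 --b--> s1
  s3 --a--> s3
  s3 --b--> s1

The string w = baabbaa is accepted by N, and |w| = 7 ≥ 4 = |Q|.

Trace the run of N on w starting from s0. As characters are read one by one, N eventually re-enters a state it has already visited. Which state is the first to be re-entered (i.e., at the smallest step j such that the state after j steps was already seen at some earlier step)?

State sequence: s0 -b-> s0 -a-> s1 -a-> s2 -b-> s1 -b-> s3 -a-> s3 -a-> s3
First repeat at step 1: s0 was already visited.

The earliest repeat is at step j = 1: N is in s0, which it already visited at step i = 0.
With |Q| = 4, pigeonhole forces a state repeat no later than step 4; the substring read between the first and second visits to that state can be pumped.

s0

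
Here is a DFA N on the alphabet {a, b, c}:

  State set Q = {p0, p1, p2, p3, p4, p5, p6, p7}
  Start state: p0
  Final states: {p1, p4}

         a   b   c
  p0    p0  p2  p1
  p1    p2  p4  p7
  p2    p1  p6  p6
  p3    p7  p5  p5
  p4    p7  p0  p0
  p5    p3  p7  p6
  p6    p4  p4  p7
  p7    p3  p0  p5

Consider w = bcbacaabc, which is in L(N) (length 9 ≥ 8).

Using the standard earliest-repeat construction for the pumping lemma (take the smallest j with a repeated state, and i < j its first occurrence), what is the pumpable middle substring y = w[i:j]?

caa

State sequence: p0 -b-> p2 -c-> p6 -b-> p4 -a-> p7 -c-> p5 -a-> p3 -a-> p7 -b-> p0 -c-> p1
First repeat at step 7: p7 was already visited.

So i = 4, j = 7, giving x = w[0:4] = bcba, y = w[4:7] = caa, z = w[7:9] = bc.
Check: |xy| = 7 ≤ 8 and |y| = 3 ≥ 1. Reading y takes N from p7 back to p7, so every xyⁱz is accepted.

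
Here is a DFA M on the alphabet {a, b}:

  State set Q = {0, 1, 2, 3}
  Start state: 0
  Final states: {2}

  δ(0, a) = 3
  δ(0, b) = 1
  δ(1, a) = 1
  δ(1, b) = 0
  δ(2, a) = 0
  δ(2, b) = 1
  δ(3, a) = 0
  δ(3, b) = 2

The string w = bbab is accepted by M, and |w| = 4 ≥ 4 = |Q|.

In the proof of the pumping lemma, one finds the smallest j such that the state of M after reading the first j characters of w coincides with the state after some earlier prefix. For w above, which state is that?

0

Run of M on w = b b a b:
  step 0: 0  (start)
  step 1: 1  (read b: 0→1)
  step 2: 0  (read b: 1→0)   ← first repeat (0 seen earlier)
  step 3: 3  (read a: 0→3)
  step 4: 2  (read b: 3→2)

The earliest repeat is at step j = 2: M is in 0, which it already visited at step i = 0.
The DFA has 4 states, so the proof of the pumping lemma guarantees a repeated state among the first 4+1 visited; the segment between the two visits is the pumpable y.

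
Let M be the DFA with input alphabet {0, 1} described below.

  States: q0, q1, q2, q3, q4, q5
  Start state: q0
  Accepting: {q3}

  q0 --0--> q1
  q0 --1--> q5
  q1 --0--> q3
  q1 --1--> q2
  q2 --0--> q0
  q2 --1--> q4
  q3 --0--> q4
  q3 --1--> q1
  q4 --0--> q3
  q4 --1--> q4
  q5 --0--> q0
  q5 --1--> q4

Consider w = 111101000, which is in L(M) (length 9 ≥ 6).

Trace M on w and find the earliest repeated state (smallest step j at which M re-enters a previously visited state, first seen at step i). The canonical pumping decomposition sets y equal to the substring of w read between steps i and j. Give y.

State sequence: q0 -1-> q5 -1-> q4 -1-> q4 -1-> q4 -0-> q3 -1-> q1 -0-> q3 -0-> q4 -0-> q3
First repeat at step 3: q4 was already visited.

So i = 2, j = 3, giving x = w[0:2] = 11, y = w[2:3] = 1, z = w[3:9] = 101000.
Check: |xy| = 3 ≤ 6 and |y| = 1 ≥ 1. Reading y takes M from q4 back to q4, so every xyⁱz is accepted.

1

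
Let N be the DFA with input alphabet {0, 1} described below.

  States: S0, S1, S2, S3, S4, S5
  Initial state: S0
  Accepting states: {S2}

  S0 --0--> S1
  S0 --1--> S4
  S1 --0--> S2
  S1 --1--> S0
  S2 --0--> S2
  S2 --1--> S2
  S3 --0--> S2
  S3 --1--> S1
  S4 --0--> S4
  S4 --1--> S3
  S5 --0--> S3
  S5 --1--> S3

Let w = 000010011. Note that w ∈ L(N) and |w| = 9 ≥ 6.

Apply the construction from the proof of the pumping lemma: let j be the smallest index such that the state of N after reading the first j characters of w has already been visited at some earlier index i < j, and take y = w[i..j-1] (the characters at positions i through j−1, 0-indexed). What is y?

0

State sequence: S0 -0-> S1 -0-> S2 -0-> S2 -0-> S2 -1-> S2 -0-> S2 -0-> S2 -1-> S2 -1-> S2
First repeat at step 3: S2 was already visited.

So i = 2, j = 3, giving x = w[0:2] = 00, y = w[2:3] = 0, z = w[3:9] = 010011.
Check: |xy| = 3 ≤ 6 and |y| = 1 ≥ 1. Reading y takes N from S2 back to S2, so every xyⁱz is accepted.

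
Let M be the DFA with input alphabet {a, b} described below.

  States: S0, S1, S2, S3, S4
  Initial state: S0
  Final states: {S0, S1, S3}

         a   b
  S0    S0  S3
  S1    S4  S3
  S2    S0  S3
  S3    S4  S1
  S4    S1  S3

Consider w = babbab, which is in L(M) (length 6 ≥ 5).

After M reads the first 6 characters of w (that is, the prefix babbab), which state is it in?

Run of M on the first 6 characters of w = b a b b a b:
  step 0: S0  (start)
  step 1: S3  (read b: S0→S3)
  step 2: S4  (read a: S3→S4)
  step 3: S3  (read b: S4→S3)
  step 4: S1  (read b: S3→S1)
  step 5: S4  (read a: S1→S4)
  step 6: S3  (read b: S4→S3)

After reading 6 characters, M is in state S3.

S3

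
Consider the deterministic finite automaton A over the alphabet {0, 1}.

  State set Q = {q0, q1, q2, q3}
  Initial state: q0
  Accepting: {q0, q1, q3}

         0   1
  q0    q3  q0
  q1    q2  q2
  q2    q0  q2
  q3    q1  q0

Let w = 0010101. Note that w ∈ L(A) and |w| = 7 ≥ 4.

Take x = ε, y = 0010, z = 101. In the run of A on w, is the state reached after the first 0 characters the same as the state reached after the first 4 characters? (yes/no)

yes

State sequence: q0 -0-> q3 -0-> q1 -1-> q2 -0-> q0

After x (step 0): q0. After xy (step 4): q0.
They match, so y = 0010 drives A around a cycle from q0 back to itself; pumping y any number of times keeps A in q0 before reading z, and xyⁱz ∈ L(A) for every i ≥ 0.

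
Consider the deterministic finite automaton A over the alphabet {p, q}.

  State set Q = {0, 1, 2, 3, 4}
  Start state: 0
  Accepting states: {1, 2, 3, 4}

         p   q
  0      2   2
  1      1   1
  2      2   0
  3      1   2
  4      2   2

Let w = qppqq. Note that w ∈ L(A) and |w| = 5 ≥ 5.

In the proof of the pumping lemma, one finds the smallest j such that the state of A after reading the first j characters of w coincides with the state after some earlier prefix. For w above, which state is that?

2

State sequence: 0 -q-> 2 -p-> 2 -p-> 2 -q-> 0 -q-> 2
First repeat at step 2: 2 was already visited.

The earliest repeat is at step j = 2: A is in 2, which it already visited at step i = 1.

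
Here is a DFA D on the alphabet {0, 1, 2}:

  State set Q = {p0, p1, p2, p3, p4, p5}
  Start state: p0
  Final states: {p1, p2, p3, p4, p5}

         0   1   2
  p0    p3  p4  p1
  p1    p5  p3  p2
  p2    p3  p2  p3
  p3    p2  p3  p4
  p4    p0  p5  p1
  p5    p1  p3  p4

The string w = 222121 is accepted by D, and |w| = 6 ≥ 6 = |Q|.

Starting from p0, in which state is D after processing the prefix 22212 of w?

p4

State sequence: p0 -2-> p1 -2-> p2 -2-> p3 -1-> p3 -2-> p4

After reading 5 characters, D is in state p4.
(This kind of state-tracing is the core of the pumping-lemma construction: with 6 states, pigeonhole forces a repeat within the first 6 steps.)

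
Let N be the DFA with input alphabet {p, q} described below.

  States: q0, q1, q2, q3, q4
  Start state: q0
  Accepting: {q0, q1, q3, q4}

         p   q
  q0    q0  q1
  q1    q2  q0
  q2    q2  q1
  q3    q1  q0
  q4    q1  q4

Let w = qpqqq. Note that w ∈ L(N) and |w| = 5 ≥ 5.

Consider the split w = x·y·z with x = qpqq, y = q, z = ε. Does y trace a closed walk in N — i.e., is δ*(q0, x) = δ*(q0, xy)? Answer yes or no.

no

State sequence: q0 -q-> q1 -p-> q2 -q-> q1 -q-> q0 -q-> q1

After x (step 4): q0. After xy (step 5): q1.
They differ (q0 ≠ q1), so y is not a cycle from the state after x; this split is not the one the pumping-lemma construction produces, and pumping y need not keep the string in L(N).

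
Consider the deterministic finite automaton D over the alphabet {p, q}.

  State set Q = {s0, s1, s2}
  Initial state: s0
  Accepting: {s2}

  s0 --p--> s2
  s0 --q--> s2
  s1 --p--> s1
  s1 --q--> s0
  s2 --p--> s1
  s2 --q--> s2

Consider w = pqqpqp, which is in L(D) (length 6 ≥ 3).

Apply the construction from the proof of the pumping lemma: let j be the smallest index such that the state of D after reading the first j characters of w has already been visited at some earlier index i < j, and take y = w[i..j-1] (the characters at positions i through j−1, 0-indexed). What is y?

q

State sequence: s0 -p-> s2 -q-> s2 -q-> s2 -p-> s1 -q-> s0 -p-> s2
First repeat at step 2: s2 was already visited.

So i = 1, j = 2, giving x = w[0:1] = p, y = w[1:2] = q, z = w[2:6] = qpqp.
Check: |xy| = 2 ≤ 3 and |y| = 1 ≥ 1. Reading y takes D from s2 back to s2, so every xyⁱz is accepted.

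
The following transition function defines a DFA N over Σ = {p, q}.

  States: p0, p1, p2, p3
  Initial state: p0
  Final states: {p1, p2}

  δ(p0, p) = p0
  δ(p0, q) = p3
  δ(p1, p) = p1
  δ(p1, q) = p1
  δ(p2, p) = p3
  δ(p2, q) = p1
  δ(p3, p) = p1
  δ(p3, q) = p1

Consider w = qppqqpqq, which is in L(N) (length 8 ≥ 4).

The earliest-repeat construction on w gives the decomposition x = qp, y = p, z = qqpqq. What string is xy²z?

xy^2z = qp·p·p·qqpqq = qpppqqpqq.
Reading y = p takes N from p1 back to p1, so after x·y·y the machine is still in p1, and z then leads to the accepting state p1. Hence qpppqqpqq ∈ L(N).

qpppqqpqq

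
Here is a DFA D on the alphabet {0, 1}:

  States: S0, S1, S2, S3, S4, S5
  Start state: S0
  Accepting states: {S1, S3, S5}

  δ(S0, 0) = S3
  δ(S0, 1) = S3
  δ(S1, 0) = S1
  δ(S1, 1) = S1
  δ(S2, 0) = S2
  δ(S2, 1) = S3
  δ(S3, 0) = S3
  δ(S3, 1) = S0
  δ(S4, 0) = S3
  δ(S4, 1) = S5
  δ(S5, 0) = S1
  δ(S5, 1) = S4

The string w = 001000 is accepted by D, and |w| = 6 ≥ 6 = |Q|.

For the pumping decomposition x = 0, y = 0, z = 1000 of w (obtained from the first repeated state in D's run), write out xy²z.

0001000

xy^2z = 0·0·0·1000 = 0001000.
Reading y = 0 takes D from S3 back to S3, so after x·y·y the machine is still in S3, and z then leads to the accepting state S3. Hence 0001000 ∈ L(D).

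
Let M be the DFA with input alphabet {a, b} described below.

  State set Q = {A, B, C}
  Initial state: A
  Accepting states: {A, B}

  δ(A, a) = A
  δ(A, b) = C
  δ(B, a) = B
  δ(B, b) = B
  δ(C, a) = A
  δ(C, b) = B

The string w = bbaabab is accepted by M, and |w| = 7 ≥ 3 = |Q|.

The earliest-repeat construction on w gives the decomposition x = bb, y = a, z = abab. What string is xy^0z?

bbabab

xy⁰z = xz = bb·abab = bbabab.
Reading y = a takes M from B back to B, so after x the machine is still in B, and z then leads to the accepting state B. Hence bbabab ∈ L(M).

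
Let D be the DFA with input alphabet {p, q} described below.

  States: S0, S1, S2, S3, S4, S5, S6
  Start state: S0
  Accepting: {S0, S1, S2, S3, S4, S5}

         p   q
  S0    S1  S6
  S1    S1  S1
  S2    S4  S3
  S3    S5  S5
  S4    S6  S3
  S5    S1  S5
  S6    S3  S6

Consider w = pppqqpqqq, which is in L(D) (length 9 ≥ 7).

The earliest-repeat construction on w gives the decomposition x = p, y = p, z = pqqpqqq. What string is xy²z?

xy^2z = p·p·p·pqqpqqq = ppppqqpqqq.
Reading y = p takes D from S1 back to S1, so after x·y·y the machine is still in S1, and z then leads to the accepting state S1. Hence ppppqqpqqq ∈ L(D).

ppppqqpqqq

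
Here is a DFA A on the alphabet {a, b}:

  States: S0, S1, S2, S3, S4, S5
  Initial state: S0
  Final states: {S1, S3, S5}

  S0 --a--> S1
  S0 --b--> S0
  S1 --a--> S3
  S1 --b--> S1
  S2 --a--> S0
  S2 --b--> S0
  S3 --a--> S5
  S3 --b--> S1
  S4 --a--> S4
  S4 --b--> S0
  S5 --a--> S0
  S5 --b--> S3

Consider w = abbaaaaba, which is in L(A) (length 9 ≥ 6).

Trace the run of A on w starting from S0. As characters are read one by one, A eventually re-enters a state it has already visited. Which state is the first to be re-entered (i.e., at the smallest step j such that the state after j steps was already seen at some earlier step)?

S1

Run of A on w = a b b a a a a b a:
  step 0: S0  (start)
  step 1: S1  (read a: S0→S1)
  step 2: S1  (read b: S1→S1)   ← first repeat (S1 seen earlier)
  step 3: S1  (read b: S1→S1)
  step 4: S3  (read a: S1→S3)
  step 5: S5  (read a: S3→S5)
  step 6: S0  (read a: S5→S0)
  step 7: S1  (read a: S0→S1)
  step 8: S1  (read b: S1→S1)
  step 9: S3  (read a: S1→S3)

The earliest repeat is at step j = 2: A is in S1, which it already visited at step i = 1.
The DFA has 6 states, so the proof of the pumping lemma guarantees a repeated state among the first 6+1 visited; the segment between the two visits is the pumpable y.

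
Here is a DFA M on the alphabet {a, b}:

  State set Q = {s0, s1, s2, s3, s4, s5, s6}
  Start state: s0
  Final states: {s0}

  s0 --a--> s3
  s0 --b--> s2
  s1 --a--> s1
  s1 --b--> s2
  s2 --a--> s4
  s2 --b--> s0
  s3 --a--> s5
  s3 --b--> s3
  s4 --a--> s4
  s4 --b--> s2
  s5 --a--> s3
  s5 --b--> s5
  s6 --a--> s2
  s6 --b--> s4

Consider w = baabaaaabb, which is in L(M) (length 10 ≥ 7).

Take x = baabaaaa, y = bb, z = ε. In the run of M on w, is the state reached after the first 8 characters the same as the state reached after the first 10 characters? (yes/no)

State sequence: s0 -b-> s2 -a-> s4 -a-> s4 -b-> s2 -a-> s4 -a-> s4 -a-> s4 -a-> s4 -b-> s2 -b-> s0

After x (step 8): s4. After xy (step 10): s0.
They differ (s4 ≠ s0), so y is not a cycle from the state after x; this split is not the one the pumping-lemma construction produces, and pumping y need not keep the string in L(M).

no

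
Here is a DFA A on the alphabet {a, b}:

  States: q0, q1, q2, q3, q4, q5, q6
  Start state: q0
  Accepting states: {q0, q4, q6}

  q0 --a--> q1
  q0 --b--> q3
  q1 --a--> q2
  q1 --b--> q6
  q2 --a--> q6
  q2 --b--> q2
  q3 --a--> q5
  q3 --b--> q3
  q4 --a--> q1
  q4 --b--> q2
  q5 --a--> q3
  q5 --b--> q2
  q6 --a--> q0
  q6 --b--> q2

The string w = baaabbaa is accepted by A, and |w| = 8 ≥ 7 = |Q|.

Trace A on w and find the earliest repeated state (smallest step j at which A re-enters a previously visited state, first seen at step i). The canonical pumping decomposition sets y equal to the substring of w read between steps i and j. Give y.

aa

Run of A on w = b a a a b b a a:
  step 0: q0  (start)
  step 1: q3  (read b: q0→q3)
  step 2: q5  (read a: q3→q5)
  step 3: q3  (read a: q5→q3)   ← first repeat (q3 seen earlier)
  step 4: q5  (read a: q3→q5)
  step 5: q2  (read b: q5→q2)
  step 6: q2  (read b: q2→q2)
  step 7: q6  (read a: q2→q6)
  step 8: q0  (read a: q6→q0)

So i = 1, j = 3, giving x = w[0:1] = b, y = w[1:3] = aa, z = w[3:8] = abbaa.
Check: |xy| = 3 ≤ 7 and |y| = 2 ≥ 1. Reading y takes A from q3 back to q3, so every xyⁱz is accepted.
Pumping length from the standard proof: p = 7 (the number of states). The repeated state found above gives |xy| = j ≤ 7 and |y| = j − i ≥ 1.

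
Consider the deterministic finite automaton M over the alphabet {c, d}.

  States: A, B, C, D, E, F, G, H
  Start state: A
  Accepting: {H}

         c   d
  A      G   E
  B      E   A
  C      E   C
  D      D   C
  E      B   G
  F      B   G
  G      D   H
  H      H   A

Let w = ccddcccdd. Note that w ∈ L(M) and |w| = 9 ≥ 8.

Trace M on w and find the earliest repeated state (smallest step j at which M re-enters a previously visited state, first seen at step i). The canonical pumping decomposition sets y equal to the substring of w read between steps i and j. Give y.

Run of M on w = c c d d c c c d d:
  step 0: A  (start)
  step 1: G  (read c: A→G)
  step 2: D  (read c: G→D)
  step 3: C  (read d: D→C)
  step 4: C  (read d: C→C)   ← first repeat (C seen earlier)
  step 5: E  (read c: C→E)
  step 6: B  (read c: E→B)
  step 7: E  (read c: B→E)
  step 8: G  (read d: E→G)
  step 9: H  (read d: G→H)

So i = 3, j = 4, giving x = w[0:3] = ccd, y = w[3:4] = d, z = w[4:9] = cccdd.
Check: |xy| = 4 ≤ 8 and |y| = 1 ≥ 1. Reading y takes M from C back to C, so every xyⁱz is accepted.
The DFA has 8 states, so the proof of the pumping lemma guarantees a repeated state among the first 8+1 visited; the segment between the two visits is the pumpable y.

d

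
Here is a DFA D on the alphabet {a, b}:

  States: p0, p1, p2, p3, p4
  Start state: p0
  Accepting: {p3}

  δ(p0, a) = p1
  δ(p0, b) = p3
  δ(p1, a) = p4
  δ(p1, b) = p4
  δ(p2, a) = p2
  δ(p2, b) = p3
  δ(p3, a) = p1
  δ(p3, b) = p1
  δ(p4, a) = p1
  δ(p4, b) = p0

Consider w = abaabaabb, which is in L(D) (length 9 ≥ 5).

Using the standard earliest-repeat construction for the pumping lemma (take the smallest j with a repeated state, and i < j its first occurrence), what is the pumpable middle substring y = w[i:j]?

State sequence: p0 -a-> p1 -b-> p4 -a-> p1 -a-> p4 -b-> p0 -a-> p1 -a-> p4 -b-> p0 -b-> p3
First repeat at step 3: p1 was already visited.

So i = 1, j = 3, giving x = w[0:1] = a, y = w[1:3] = ba, z = w[3:9] = abaabb.
Check: |xy| = 3 ≤ 5 and |y| = 2 ≥ 1. Reading y takes D from p1 back to p1, so every xyⁱz is accepted.
The DFA has 5 states, so the proof of the pumping lemma guarantees a repeated state among the first 5+1 visited; the segment between the two visits is the pumpable y.

ba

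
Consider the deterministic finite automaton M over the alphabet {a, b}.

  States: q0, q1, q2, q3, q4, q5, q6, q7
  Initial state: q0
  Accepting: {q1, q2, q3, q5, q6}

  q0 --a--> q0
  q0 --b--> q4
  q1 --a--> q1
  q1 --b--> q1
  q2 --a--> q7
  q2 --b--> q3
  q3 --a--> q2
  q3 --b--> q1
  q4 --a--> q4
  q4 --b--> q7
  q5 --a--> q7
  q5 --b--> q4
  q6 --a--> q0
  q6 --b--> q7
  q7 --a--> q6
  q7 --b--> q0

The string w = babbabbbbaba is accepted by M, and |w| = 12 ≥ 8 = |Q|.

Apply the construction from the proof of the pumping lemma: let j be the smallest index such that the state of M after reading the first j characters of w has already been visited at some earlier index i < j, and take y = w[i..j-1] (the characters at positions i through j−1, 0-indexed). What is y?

Run of M on w = b a b b a b b b b a b a:
  step 0: q0  (start)
  step 1: q4  (read b: q0→q4)
  step 2: q4  (read a: q4→q4)   ← first repeat (q4 seen earlier)
  step 3: q7  (read b: q4→q7)
  step 4: q0  (read b: q7→q0)
  step 5: q0  (read a: q0→q0)
  step 6: q4  (read b: q0→q4)
  step 7: q7  (read b: q4→q7)
  step 8: q0  (read b: q7→q0)
  step 9: q4  (read b: q0→q4)
  step 10: q4  (read a: q4→q4)
  step 11: q7  (read b: q4→q7)
  step 12: q6  (read a: q7→q6)

So i = 1, j = 2, giving x = w[0:1] = b, y = w[1:2] = a, z = w[2:12] = bbabbbbaba.
Check: |xy| = 2 ≤ 8 and |y| = 1 ≥ 1. Reading y takes M from q4 back to q4, so every xyⁱz is accepted.

a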